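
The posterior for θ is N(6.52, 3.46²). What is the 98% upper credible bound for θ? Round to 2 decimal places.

13.63

Need U with P(θ ≤ U) = 0.98: U = 6.52 + z_{0.02}·3.46.
z = 2.054; U = 6.52 + 2.054 × 3.46 = 13.63.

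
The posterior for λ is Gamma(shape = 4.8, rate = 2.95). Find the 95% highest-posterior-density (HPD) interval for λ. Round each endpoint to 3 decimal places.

The posterior is unimodal and skewed, so the HPD interval has equal density at both endpoints and is the shortest 95% interval.
Solving f(0.374) = f(3.098) with F(3.098) − F(0.374) = 0.95 gives [0.374, 3.098].
For comparison, the equal-tailed interval is [0.513, 3.373]; the HPD is narrower and shifted toward the mode.

[0.374, 3.098]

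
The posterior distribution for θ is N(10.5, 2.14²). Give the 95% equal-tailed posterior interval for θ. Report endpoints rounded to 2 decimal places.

[6.31, 14.69]

The posterior is symmetric, so the 95% equal-tailed interval is θ = 10.5 ± z·2.14 with z = 1.960.
Half-width: 1.960 × 2.14 = 4.19.
10.5 − 4.19 = 6.31; 10.5 + 4.19 = 14.69.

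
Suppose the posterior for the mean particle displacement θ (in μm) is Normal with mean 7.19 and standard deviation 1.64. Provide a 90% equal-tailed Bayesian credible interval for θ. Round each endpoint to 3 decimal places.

[4.492, 9.888]

The posterior is symmetric, so the 90% equal-tailed interval is θ = 7.19 ± z·1.64 with z = 1.645.
Half-width: 1.645 × 1.64 = 2.698.
7.19 − 2.698 = 4.492; 7.19 + 2.698 = 9.888.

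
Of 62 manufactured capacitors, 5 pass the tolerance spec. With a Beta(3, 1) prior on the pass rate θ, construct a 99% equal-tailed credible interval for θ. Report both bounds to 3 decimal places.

Posterior: Beta(3+5, 1+57) = Beta(8, 58).
Equal-tailed 99% interval: the 0.005 and 0.995 quantiles of Beta(8, 58).
Posterior mean ≈ 0.121, SD ≈ 0.040; a Normal approximation gives roughly [0.019, 0.224].
Exact: F⁻¹(0.005) = 0.041; F⁻¹(0.995) = 0.244.

[0.041, 0.244]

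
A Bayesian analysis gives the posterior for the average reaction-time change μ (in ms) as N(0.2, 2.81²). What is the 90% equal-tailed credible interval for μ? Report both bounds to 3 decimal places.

The posterior is symmetric, so the 90% equal-tailed interval is μ = 0.2 ± z·2.81 with z = 1.645.
Half-width: 1.645 × 2.81 = 4.622.
0.2 − 4.622 = -4.422; 0.2 + 4.622 = 4.822.

[-4.422, 4.822]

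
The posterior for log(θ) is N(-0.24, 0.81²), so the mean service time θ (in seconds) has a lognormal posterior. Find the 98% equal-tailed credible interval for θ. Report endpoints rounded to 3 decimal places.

[0.120, 5.178]

On the log scale the 98% interval is -0.24 ± 2.326 × 0.81 = [-2.1243, 1.6443].
Exponentiate: [e^-2.1243, e^1.6443] = [0.120, 5.178].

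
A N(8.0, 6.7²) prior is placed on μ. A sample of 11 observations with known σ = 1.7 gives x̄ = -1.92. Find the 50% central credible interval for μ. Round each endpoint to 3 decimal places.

Posterior precision = 1/6.7² + 11/1.7² = 0.0223 + 3.8062 = 3.8285, so posterior SD = 0.5111.
Posterior mean = (8.0/6.7² + 11·-1.92/1.7²) / 3.8285 = -1.8623.
Interval: -1.8623 ± 0.674 × 0.5111 → [-2.207, -1.518].

[-2.207, -1.518]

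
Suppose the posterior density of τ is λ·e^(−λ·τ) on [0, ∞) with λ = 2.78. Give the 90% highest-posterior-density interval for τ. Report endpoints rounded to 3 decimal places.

[0.000, 0.828]

The exponential density is strictly decreasing on [0, ∞), so the HPD interval is anchored at 0: [0, q] with P(τ ≤ q) = 0.90.
q = −ln(1 − 0.90) / 2.78 = 2.3026 / 2.78 = 0.828.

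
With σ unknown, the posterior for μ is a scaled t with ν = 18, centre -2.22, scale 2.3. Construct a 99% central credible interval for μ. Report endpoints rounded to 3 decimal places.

The t_18 distribution is symmetric; the 99% interval is -2.22 ± t·2.3 with t_{0.995,18} = 2.878.
Half-width: 2.878 × 2.3 = 6.620.
-2.22 − 6.620 = -8.840; -2.22 + 6.620 = 4.400.

[-8.840, 4.400]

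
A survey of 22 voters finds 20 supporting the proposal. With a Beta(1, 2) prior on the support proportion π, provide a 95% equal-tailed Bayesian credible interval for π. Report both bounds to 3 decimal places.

Posterior: Beta(1+20, 2+2) = Beta(21, 4).
Equal-tailed 95% interval: the 0.025 and 0.975 quantiles of Beta(21, 4).
Posterior mean ≈ 0.840, SD ≈ 0.072; a Normal approximation gives roughly [0.699, 0.981].
Exact: F⁻¹(0.025) = 0.676; F⁻¹(0.975) = 0.953.

[0.676, 0.953]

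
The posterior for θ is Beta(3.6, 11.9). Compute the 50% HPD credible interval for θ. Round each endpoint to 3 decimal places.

[0.130, 0.268]

The posterior is unimodal and skewed, so the HPD interval has equal density at both endpoints and is the shortest 50% interval.
Solving f(0.130) = f(0.268) with F(0.268) − F(0.130) = 0.50 gives [0.130, 0.268].
For comparison, the equal-tailed interval is [0.155, 0.298]; the HPD is narrower and shifted toward the mode.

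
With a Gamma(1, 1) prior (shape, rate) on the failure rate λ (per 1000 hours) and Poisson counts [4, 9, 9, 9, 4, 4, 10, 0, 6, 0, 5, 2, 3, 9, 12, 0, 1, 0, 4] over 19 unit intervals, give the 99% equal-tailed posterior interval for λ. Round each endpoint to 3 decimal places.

[3.459, 5.929]

Posterior: Gamma(1+91, 1+19) = Gamma(92, 20) (shape, rate).
Equal-tailed 99% interval: Gamma(92, 20) quantiles at 0.005 and 0.995.
Posterior mean ≈ 4.600, SD ≈ 0.480; a Normal approximation gives roughly [3.365, 5.835].
Exact: lower = 3.459; upper = 5.929.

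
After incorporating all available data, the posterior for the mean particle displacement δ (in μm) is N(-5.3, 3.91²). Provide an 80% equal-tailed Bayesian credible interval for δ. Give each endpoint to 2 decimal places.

The posterior is symmetric, so the 80% equal-tailed interval is δ = -5.3 ± z·3.91 with z = 1.282.
Half-width: 1.282 × 3.91 = 5.01.
-5.3 − 5.01 = -10.31; -5.3 + 5.01 = -0.29.

[-10.31, -0.29]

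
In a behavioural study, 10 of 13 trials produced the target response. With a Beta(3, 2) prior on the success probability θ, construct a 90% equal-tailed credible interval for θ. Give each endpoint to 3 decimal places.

Posterior: Beta(3+10, 2+3) = Beta(13, 5).
Equal-tailed 90% interval: the 0.05 and 0.95 quantiles of Beta(13, 5).
Posterior mean ≈ 0.722, SD ≈ 0.103; a Normal approximation gives roughly [0.553, 0.891].
Exact: F⁻¹(0.05) = 0.539; F⁻¹(0.95) = 0.876.

[0.539, 0.876]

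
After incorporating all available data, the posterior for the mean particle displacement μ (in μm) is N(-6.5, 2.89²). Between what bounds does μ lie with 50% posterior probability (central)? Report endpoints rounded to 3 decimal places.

The posterior is symmetric, so the 50% equal-tailed interval is μ = -6.5 ± z·2.89 with z = 0.674.
Half-width: 0.674 × 2.89 = 1.949.
-6.5 − 1.949 = -8.449; -6.5 + 1.949 = -4.551.

[-8.449, -4.551]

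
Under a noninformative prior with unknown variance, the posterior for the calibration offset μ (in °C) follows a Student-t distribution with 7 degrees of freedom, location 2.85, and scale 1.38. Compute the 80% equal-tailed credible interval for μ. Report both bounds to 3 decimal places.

[0.897, 4.803]

The t_7 distribution is symmetric; the 80% interval is 2.85 ± t·1.38 with t_{0.9,7} = 1.415.
Half-width: 1.415 × 1.38 = 1.953.
2.85 − 1.953 = 0.897; 2.85 + 1.953 = 4.803.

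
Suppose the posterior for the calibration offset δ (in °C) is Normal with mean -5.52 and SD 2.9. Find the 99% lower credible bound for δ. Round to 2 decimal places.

Need L with P(δ ≥ L) = 0.99: L = -5.52 − z_{0.01}·2.9.
z = 2.326; L = -5.52 − 2.326 × 2.9 = -12.27.

-12.27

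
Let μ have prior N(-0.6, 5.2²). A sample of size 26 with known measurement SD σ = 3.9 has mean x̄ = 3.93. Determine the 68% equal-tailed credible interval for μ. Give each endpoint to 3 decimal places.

Posterior precision = 1/5.2² + 26/3.9² = 0.0370 + 1.7094 = 1.7464, so posterior SD = 0.7567.
Posterior mean = (-0.6/5.2² + 26·3.93/3.9²) / 1.7464 = 3.8341.
Interval: 3.8341 ± 0.994 × 0.7567 → [3.082, 4.587].

[3.082, 4.587]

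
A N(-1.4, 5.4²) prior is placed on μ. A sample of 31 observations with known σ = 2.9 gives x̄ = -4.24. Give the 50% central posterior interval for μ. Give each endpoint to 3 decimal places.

[-4.564, -3.864]

Posterior precision = 1/5.4² + 31/2.9² = 0.0343 + 3.6861 = 3.7204, so posterior SD = 0.5184.
Posterior mean = (-1.4/5.4² + 31·-4.24/2.9²) / 3.7204 = -4.2138.
Interval: -4.2138 ± 0.674 × 0.5184 → [-4.564, -3.864].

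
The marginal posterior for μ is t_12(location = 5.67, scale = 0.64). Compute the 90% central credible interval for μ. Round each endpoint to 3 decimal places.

The t_12 distribution is symmetric; the 90% interval is 5.67 ± t·0.64 with t_{0.95,12} = 1.782.
Half-width: 1.782 × 0.64 = 1.141.
5.67 − 1.141 = 4.529; 5.67 + 1.141 = 6.811.

[4.529, 6.811]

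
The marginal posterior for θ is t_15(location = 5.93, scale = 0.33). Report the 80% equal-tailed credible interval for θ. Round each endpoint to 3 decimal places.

The t_15 distribution is symmetric; the 80% interval is 5.93 ± t·0.33 with t_{0.9,15} = 1.341.
Half-width: 1.341 × 0.33 = 0.442.
5.93 − 0.442 = 5.488; 5.93 + 0.442 = 6.372.

[5.488, 6.372]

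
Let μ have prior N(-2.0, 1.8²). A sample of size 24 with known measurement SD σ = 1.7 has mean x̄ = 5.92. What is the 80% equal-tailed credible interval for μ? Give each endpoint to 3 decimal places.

Posterior precision = 1/1.8² + 24/1.7² = 0.3086 + 8.3045 = 8.6131, so posterior SD = 0.3407.
Posterior mean = (-2.0/1.8² + 24·5.92/1.7²) / 8.6131 = 5.6362.
Interval: 5.6362 ± 1.282 × 0.3407 → [5.200, 6.073].

[5.200, 6.073]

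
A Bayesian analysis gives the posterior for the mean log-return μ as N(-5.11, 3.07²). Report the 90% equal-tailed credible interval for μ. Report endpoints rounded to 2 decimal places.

[-10.16, -0.06]

The posterior is symmetric, so the 90% equal-tailed interval is μ = -5.11 ± z·3.07 with z = 1.645.
Half-width: 1.645 × 3.07 = 5.05.
-5.11 − 5.05 = -10.16; -5.11 + 5.05 = -0.06.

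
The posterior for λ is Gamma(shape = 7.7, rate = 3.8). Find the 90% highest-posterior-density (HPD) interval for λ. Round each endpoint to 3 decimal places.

The posterior is unimodal and skewed, so the HPD interval has equal density at both endpoints and is the shortest 90% interval.
Solving f(0.858) = f(3.153) with F(3.153) − F(0.858) = 0.90 gives [0.858, 3.153].
For comparison, the equal-tailed interval is [0.992, 3.358]; the HPD is narrower and shifted toward the mode.

[0.858, 3.153]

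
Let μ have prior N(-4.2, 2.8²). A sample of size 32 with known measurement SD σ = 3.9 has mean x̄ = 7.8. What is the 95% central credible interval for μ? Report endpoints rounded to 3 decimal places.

Posterior precision = 1/2.8² + 32/3.9² = 0.1276 + 2.1039 = 2.2314, so posterior SD = 0.6694.
Posterior mean = (-4.2/2.8² + 32·7.8/3.9²) / 2.2314 = 7.1141.
Interval: 7.1141 ± 1.960 × 0.6694 → [5.802, 8.426].

[5.802, 8.426]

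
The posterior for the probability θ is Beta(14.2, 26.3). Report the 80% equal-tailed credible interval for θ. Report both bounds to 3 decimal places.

Posterior: Beta(14.2, 26.3).
Equal-tailed 80% interval: the 0.1 and 0.9 quantiles of Beta(14.2, 26.3).
Posterior mean ≈ 0.351, SD ≈ 0.074; a Normal approximation gives roughly [0.256, 0.446].
Exact: F⁻¹(0.1) = 0.257; F⁻¹(0.9) = 0.448.

[0.257, 0.448]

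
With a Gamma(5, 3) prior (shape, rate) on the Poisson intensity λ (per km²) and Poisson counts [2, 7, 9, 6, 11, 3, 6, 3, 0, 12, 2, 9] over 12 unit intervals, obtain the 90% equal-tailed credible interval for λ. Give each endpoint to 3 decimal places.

Posterior: Gamma(5+70, 3+12) = Gamma(75, 15) (shape, rate).
Equal-tailed 90% interval: Gamma(75, 15) quantiles at 0.05 and 0.95.
Posterior mean ≈ 5.000, SD ≈ 0.577; a Normal approximation gives roughly [4.050, 5.950].
Exact: lower = 4.090; upper = 5.986.

[4.090, 5.986]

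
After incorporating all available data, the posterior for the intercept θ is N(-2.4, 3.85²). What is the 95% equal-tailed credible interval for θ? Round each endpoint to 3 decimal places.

[-9.946, 5.146]

The posterior is symmetric, so the 95% equal-tailed interval is θ = -2.4 ± z·3.85 with z = 1.960.
Half-width: 1.960 × 3.85 = 7.546.
-2.4 − 7.546 = -9.946; -2.4 + 7.546 = 5.146.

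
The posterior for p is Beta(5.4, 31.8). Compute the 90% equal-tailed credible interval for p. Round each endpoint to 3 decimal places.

[0.063, 0.249]

Posterior: Beta(5.4, 31.8).
Equal-tailed 90% interval: the 0.05 and 0.95 quantiles of Beta(5.4, 31.8).
Posterior mean ≈ 0.145, SD ≈ 0.057; a Normal approximation gives roughly [0.051, 0.239].
Exact: F⁻¹(0.05) = 0.063; F⁻¹(0.95) = 0.249.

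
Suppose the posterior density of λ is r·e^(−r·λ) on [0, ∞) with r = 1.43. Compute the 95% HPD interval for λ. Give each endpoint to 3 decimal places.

The exponential density is strictly decreasing on [0, ∞), so the HPD interval is anchored at 0: [0, q] with P(λ ≤ q) = 0.95.
q = −ln(1 − 0.95) / 1.43 = 2.9957 / 1.43 = 2.095.

[0.000, 2.095]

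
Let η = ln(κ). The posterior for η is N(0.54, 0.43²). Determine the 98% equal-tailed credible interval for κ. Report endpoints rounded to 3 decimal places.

On the log scale the 98% interval is 0.54 ± 2.326 × 0.43 = [-0.4603, 1.5403].
Exponentiate: [e^-0.4603, e^1.5403] = [0.631, 4.666].

[0.631, 4.666]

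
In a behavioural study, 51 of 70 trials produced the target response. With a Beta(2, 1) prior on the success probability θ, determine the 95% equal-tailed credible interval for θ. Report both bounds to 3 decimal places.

Posterior: Beta(2+51, 1+19) = Beta(53, 20).
Equal-tailed 95% interval: the 0.025 and 0.975 quantiles of Beta(53, 20).
Posterior mean ≈ 0.726, SD ≈ 0.052; a Normal approximation gives roughly [0.624, 0.828].
Exact: F⁻¹(0.025) = 0.619; F⁻¹(0.975) = 0.821.

[0.619, 0.821]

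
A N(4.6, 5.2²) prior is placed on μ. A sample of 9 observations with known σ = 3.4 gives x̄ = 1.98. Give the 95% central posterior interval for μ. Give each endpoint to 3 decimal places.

Posterior precision = 1/5.2² + 9/3.4² = 0.0370 + 0.7785 = 0.8155, so posterior SD = 1.1073.
Posterior mean = (4.6/5.2² + 9·1.98/3.4²) / 0.8155 = 2.0988.
Interval: 2.0988 ± 1.960 × 1.1073 → [-0.072, 4.269].

[-0.072, 4.269]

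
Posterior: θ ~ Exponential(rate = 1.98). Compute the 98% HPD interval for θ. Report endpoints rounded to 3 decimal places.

The exponential density is strictly decreasing on [0, ∞), so the HPD interval is anchored at 0: [0, q] with P(θ ≤ q) = 0.98.
q = −ln(1 − 0.98) / 1.98 = 3.9120 / 1.98 = 1.976.

[0.000, 1.976]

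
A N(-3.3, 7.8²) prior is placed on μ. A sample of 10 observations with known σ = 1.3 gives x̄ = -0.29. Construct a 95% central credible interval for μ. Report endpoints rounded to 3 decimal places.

[-1.103, 0.506]

Posterior precision = 1/7.8² + 10/1.3² = 0.0164 + 5.9172 = 5.9336, so posterior SD = 0.4105.
Posterior mean = (-3.3/7.8² + 10·-0.29/1.3²) / 5.9336 = -0.2983.
Interval: -0.2983 ± 1.960 × 0.4105 → [-1.103, 0.506].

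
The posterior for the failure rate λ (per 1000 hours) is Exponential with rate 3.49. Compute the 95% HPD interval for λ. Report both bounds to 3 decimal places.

The exponential density is strictly decreasing on [0, ∞), so the HPD interval is anchored at 0: [0, q] with P(λ ≤ q) = 0.95.
q = −ln(1 − 0.95) / 3.49 = 2.9957 / 3.49 = 0.858.

[0.000, 0.858]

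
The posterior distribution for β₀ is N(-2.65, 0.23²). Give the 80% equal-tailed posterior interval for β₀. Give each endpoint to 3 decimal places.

The posterior is symmetric, so the 80% equal-tailed interval is β₀ = -2.65 ± z·0.23 with z = 1.282.
Half-width: 1.282 × 0.23 = 0.295.
-2.65 − 0.295 = -2.945; -2.65 + 0.295 = -2.355.

[-2.945, -2.355]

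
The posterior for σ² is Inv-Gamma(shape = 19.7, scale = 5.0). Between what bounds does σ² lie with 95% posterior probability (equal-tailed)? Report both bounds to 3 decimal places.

Inverse-Gamma(19.7, 5.0) quantiles: F⁻¹(0.025) and F⁻¹(0.975).
Equivalently, 1/σ² ~ Gamma(19.7, rate = 5.0); invert its 0.975 and 0.025 quantiles.
Posterior mean ≈ 0.267, SD ≈ 0.064; a Normal approximation gives roughly [0.143, 0.392].
Exact: lower = 0.171; upper = 0.417.

[0.171, 0.417]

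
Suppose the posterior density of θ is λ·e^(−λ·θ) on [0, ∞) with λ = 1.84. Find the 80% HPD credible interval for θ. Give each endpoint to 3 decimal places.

The exponential density is strictly decreasing on [0, ∞), so the HPD interval is anchored at 0: [0, q] with P(θ ≤ q) = 0.80.
q = −ln(1 − 0.80) / 1.84 = 1.6094 / 1.84 = 0.875.

[0.000, 0.875]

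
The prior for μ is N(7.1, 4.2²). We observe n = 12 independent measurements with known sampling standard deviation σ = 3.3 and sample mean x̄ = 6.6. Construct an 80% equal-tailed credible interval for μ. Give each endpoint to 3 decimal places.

Posterior precision = 1/4.2² + 12/3.3² = 0.0567 + 1.1019 = 1.1586, so posterior SD = 0.9290.
Posterior mean = (7.1/4.2² + 12·6.6/3.3²) / 1.1586 = 6.6245.
Interval: 6.6245 ± 1.282 × 0.9290 → [5.434, 7.815].

[5.434, 7.815]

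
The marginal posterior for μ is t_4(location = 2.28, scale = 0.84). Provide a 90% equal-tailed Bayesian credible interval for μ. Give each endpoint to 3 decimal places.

[0.489, 4.071]

The t_4 distribution is symmetric; the 90% interval is 2.28 ± t·0.84 with t_{0.95,4} = 2.132.
Half-width: 2.132 × 0.84 = 1.791.
2.28 − 1.791 = 0.489; 2.28 + 1.791 = 4.071.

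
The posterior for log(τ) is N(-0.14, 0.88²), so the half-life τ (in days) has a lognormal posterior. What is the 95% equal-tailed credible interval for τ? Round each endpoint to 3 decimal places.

[0.155, 4.878]

On the log scale the 95% interval is -0.14 ± 1.960 × 0.88 = [-1.8648, 1.5848].
Exponentiate: [e^-1.8648, e^1.5848] = [0.155, 4.878].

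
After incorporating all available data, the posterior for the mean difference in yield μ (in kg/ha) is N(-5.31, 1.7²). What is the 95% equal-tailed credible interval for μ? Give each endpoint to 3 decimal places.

[-8.642, -1.978]

The posterior is symmetric, so the 95% equal-tailed interval is μ = -5.31 ± z·1.7 with z = 1.960.
Half-width: 1.960 × 1.7 = 3.332.
-5.31 − 3.332 = -8.642; -5.31 + 3.332 = -1.978.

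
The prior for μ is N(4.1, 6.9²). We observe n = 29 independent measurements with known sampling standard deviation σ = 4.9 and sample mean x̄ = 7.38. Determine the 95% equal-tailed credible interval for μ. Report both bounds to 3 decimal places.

Posterior precision = 1/6.9² + 29/4.9² = 0.0210 + 1.2078 = 1.2288, so posterior SD = 0.9021.
Posterior mean = (4.1/6.9² + 29·7.38/4.9²) / 1.2288 = 7.3239.
Interval: 7.3239 ± 1.960 × 0.9021 → [5.556, 9.092].

[5.556, 9.092]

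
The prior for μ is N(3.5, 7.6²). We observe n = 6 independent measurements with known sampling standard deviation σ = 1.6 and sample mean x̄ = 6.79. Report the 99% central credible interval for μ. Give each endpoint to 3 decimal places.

Posterior precision = 1/7.6² + 6/1.6² = 0.0173 + 2.3437 = 2.3611, so posterior SD = 0.6508.
Posterior mean = (3.5/7.6² + 6·6.79/1.6²) / 2.3611 = 6.7659.
Interval: 6.7659 ± 2.576 × 0.6508 → [5.090, 8.442].

[5.090, 8.442]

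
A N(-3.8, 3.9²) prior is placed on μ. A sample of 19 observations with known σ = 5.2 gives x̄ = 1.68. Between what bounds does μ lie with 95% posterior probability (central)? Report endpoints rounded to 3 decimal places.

[-1.025, 3.447]

Posterior precision = 1/3.9² + 19/5.2² = 0.0657 + 0.7027 = 0.7684, so posterior SD = 1.1408.
Posterior mean = (-3.8/3.9² + 19·1.68/5.2²) / 0.7684 = 1.2111.
Interval: 1.2111 ± 1.960 × 1.1408 → [-1.025, 3.447].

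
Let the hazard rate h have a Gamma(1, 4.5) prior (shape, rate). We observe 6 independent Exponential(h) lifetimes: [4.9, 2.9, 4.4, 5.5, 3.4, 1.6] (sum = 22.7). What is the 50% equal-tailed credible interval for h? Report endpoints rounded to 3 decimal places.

[0.187, 0.315]

Posterior: Gamma(1+6, 4.5+22.7) = Gamma(7, 27.2) (shape, rate).
Equal-tailed 50% interval: Gamma(7, 27.2) quantiles at 0.25 and 0.75.
Posterior mean ≈ 0.257, SD ≈ 0.097; a Normal approximation gives roughly [0.192, 0.323].
Exact: lower = 0.187; upper = 0.315.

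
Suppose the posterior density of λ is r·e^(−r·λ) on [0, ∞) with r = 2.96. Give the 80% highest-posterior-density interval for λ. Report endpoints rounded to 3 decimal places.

[0.000, 0.544]

The exponential density is strictly decreasing on [0, ∞), so the HPD interval is anchored at 0: [0, q] with P(λ ≤ q) = 0.80.
q = −ln(1 − 0.80) / 2.96 = 1.6094 / 2.96 = 0.544.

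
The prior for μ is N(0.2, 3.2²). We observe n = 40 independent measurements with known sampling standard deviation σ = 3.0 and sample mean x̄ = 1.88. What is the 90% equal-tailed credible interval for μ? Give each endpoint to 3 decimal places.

[1.072, 2.616]

Posterior precision = 1/3.2² + 40/3.0² = 0.0977 + 4.4444 = 4.5421, so posterior SD = 0.4692.
Posterior mean = (0.2/3.2² + 40·1.88/3.0²) / 4.5421 = 1.8439.
Interval: 1.8439 ± 1.645 × 0.4692 → [1.072, 2.616].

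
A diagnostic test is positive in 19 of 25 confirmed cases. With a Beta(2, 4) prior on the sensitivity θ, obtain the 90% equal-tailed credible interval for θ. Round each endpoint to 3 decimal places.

Posterior: Beta(2+19, 4+6) = Beta(21, 10).
Equal-tailed 90% interval: the 0.05 and 0.95 quantiles of Beta(21, 10).
Posterior mean ≈ 0.677, SD ≈ 0.083; a Normal approximation gives roughly [0.541, 0.813].
Exact: F⁻¹(0.05) = 0.535; F⁻¹(0.95) = 0.807.

[0.535, 0.807]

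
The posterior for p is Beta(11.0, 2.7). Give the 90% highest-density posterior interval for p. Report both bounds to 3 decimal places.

[0.647, 0.967]

The posterior is unimodal and skewed, so the HPD interval has equal density at both endpoints and is the shortest 90% interval.
Solving f(0.647) = f(0.967) with F(0.967) − F(0.647) = 0.90 gives [0.647, 0.967].
For comparison, the equal-tailed interval is [0.609, 0.945]; the HPD is narrower and shifted toward the mode.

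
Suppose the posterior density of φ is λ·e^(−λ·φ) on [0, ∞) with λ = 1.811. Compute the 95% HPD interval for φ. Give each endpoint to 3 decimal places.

The exponential density is strictly decreasing on [0, ∞), so the HPD interval is anchored at 0: [0, q] with P(φ ≤ q) = 0.95.
q = −ln(1 − 0.95) / 1.811 = 2.9957 / 1.811 = 1.654.

[0.000, 1.654]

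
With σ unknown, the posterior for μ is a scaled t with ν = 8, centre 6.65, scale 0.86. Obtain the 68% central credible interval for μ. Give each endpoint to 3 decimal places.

[5.738, 7.562]

The t_8 distribution is symmetric; the 68% interval is 6.65 ± t·0.86 with t_{0.84,8} = 1.060.
Half-width: 1.060 × 0.86 = 0.912.
6.65 − 0.912 = 5.738; 6.65 + 0.912 = 7.562.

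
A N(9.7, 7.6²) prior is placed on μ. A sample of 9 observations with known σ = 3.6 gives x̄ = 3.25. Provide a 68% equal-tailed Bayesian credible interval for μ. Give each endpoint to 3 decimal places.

Posterior precision = 1/7.6² + 9/3.6² = 0.0173 + 0.6944 = 0.7118, so posterior SD = 1.1853.
Posterior mean = (9.7/7.6² + 9·3.25/3.6²) / 0.7118 = 3.4069.
Interval: 3.4069 ± 0.994 × 1.1853 → [2.228, 4.586].

[2.228, 4.586]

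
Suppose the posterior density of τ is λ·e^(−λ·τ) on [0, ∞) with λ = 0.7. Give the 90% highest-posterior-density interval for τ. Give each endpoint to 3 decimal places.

The exponential density is strictly decreasing on [0, ∞), so the HPD interval is anchored at 0: [0, q] with P(τ ≤ q) = 0.90.
q = −ln(1 − 0.90) / 0.7 = 2.3026 / 0.7 = 3.289.

[0.000, 3.289]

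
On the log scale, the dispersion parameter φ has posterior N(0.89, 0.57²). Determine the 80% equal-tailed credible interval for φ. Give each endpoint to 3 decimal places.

On the log scale the 80% interval is 0.89 ± 1.282 × 0.57 = [0.1595, 1.6205].
Exponentiate: [e^0.1595, e^1.6205] = [1.173, 5.056].

[1.173, 5.056]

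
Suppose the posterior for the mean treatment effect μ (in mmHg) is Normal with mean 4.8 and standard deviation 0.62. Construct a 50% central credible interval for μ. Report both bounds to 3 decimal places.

[4.382, 5.218]

The posterior is symmetric, so the 50% equal-tailed interval is μ = 4.8 ± z·0.62 with z = 0.674.
Half-width: 0.674 × 0.62 = 0.418.
4.8 − 0.418 = 4.382; 4.8 + 0.418 = 5.218.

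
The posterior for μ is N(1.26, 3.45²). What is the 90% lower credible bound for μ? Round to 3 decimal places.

-3.161

Need L with P(μ ≥ L) = 0.90: L = 1.26 − z_{0.1}·3.45.
z = 1.282; L = 1.26 − 1.282 × 3.45 = -3.161.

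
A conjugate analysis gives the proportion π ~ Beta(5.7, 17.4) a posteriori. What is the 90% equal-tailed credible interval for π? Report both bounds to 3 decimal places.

Posterior: Beta(5.7, 17.4).
Equal-tailed 90% interval: the 0.05 and 0.95 quantiles of Beta(5.7, 17.4).
Posterior mean ≈ 0.247, SD ≈ 0.088; a Normal approximation gives roughly [0.102, 0.391].
Exact: F⁻¹(0.05) = 0.116; F⁻¹(0.95) = 0.403.

[0.116, 0.403]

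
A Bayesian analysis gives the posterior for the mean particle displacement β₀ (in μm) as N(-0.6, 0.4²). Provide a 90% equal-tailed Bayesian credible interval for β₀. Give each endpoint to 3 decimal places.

[-1.258, 0.058]

The posterior is symmetric, so the 90% equal-tailed interval is β₀ = -0.6 ± z·0.4 with z = 1.645.
Half-width: 1.645 × 0.4 = 0.658.
-0.6 − 0.658 = -1.258; -0.6 + 0.658 = 0.058.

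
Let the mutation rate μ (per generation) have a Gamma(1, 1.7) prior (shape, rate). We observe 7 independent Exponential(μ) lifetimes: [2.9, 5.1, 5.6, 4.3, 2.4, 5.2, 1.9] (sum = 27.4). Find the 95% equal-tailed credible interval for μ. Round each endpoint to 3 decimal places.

Posterior: Gamma(1+7, 1.7+27.4) = Gamma(8, 29.1) (shape, rate).
Equal-tailed 95% interval: Gamma(8, 29.1) quantiles at 0.025 and 0.975.
Posterior mean ≈ 0.275, SD ≈ 0.097; a Normal approximation gives roughly [0.084, 0.465].
Exact: lower = 0.119; upper = 0.496.

[0.119, 0.496]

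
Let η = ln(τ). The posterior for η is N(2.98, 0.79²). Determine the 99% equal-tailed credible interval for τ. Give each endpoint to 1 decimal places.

[2.6, 150.6]

On the log scale the 99% interval is 2.98 ± 2.576 × 0.79 = [0.9451, 5.0149].
Exponentiate: [e^0.9451, e^5.0149] = [2.6, 150.6].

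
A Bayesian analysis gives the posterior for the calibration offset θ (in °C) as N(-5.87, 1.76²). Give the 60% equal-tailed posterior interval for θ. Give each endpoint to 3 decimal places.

[-7.351, -4.389]

The posterior is symmetric, so the 60% equal-tailed interval is θ = -5.87 ± z·1.76 with z = 0.842.
Half-width: 0.842 × 1.76 = 1.481.
-5.87 − 1.481 = -7.351; -5.87 + 1.481 = -4.389.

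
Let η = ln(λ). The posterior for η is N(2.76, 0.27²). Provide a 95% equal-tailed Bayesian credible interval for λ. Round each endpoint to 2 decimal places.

On the log scale the 95% interval is 2.76 ± 1.960 × 0.27 = [2.2308, 3.2892].
Exponentiate: [e^2.2308, e^3.2892] = [9.31, 26.82].

[9.31, 26.82]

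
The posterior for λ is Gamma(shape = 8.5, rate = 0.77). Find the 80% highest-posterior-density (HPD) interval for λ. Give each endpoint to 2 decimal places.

[5.83, 15.10]

The posterior is unimodal and skewed, so the HPD interval has equal density at both endpoints and is the shortest 80% interval.
Solving f(5.83) = f(15.10) with F(15.10) − F(5.83) = 0.80 gives [5.83, 15.10].
For comparison, the equal-tailed interval is [6.55, 16.08]; the HPD is narrower and shifted toward the mode.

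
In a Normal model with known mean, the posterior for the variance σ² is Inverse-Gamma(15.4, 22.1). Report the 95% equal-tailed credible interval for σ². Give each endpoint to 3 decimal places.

Inverse-Gamma(15.4, 22.1) quantiles: F⁻¹(0.025) and F⁻¹(0.975).
Equivalently, 1/σ² ~ Gamma(15.4, rate = 22.1); invert its 0.975 and 0.025 quantiles.
Posterior mean ≈ 1.535, SD ≈ 0.419; a Normal approximation gives roughly [0.713, 2.356].
Exact: lower = 0.921; upper = 2.542.

[0.921, 2.542]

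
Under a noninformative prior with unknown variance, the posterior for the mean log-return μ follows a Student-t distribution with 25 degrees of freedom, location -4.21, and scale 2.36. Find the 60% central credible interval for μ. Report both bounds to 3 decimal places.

The t_25 distribution is symmetric; the 60% interval is -4.21 ± t·2.36 with t_{0.8,25} = 0.856.
Half-width: 0.856 × 2.36 = 2.021.
-4.21 − 2.021 = -6.231; -4.21 + 2.021 = -2.189.

[-6.231, -2.189]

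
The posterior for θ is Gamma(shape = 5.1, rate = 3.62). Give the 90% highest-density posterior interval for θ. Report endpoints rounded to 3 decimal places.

The posterior is unimodal and skewed, so the HPD interval has equal density at both endpoints and is the shortest 90% interval.
Solving f(0.433) = f(2.346) with F(2.346) − F(0.433) = 0.90 gives [0.433, 2.346].
For comparison, the equal-tailed interval is [0.562, 2.567]; the HPD is narrower and shifted toward the mode.

[0.433, 2.346]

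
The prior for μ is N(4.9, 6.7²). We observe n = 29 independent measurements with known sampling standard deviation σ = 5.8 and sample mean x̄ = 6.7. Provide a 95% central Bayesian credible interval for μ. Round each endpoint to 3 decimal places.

[4.570, 8.739]

Posterior precision = 1/6.7² + 29/5.8² = 0.0223 + 0.8621 = 0.8843, so posterior SD = 1.0634.
Posterior mean = (4.9/6.7² + 29·6.7/5.8²) / 0.8843 = 6.6547.
Interval: 6.6547 ± 1.960 × 1.0634 → [4.570, 8.739].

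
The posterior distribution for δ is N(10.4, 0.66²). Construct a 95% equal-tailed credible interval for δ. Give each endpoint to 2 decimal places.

The posterior is symmetric, so the 95% equal-tailed interval is δ = 10.4 ± z·0.66 with z = 1.960.
Half-width: 1.960 × 0.66 = 1.29.
10.4 − 1.29 = 9.11; 10.4 + 1.29 = 11.69.

[9.11, 11.69]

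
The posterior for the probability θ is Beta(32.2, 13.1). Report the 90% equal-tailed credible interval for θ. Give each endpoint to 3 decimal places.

Posterior: Beta(32.2, 13.1).
Equal-tailed 90% interval: the 0.05 and 0.95 quantiles of Beta(32.2, 13.1).
Posterior mean ≈ 0.711, SD ≈ 0.067; a Normal approximation gives roughly [0.601, 0.820].
Exact: F⁻¹(0.05) = 0.596; F⁻¹(0.95) = 0.815.

[0.596, 0.815]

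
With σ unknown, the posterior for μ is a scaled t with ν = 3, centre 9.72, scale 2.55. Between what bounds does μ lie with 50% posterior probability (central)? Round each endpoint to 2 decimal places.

[7.77, 11.67]

The t_3 distribution is symmetric; the 50% interval is 9.72 ± t·2.55 with t_{0.75,3} = 0.765.
Half-width: 0.765 × 2.55 = 1.95.
9.72 − 1.95 = 7.77; 9.72 + 1.95 = 11.67.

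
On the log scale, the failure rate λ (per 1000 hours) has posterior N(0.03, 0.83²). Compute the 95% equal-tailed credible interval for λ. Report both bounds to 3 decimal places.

On the log scale the 95% interval is 0.03 ± 1.960 × 0.83 = [-1.5968, 1.6568].
Exponentiate: [e^-1.5968, e^1.6568] = [0.203, 5.242].

[0.203, 5.242]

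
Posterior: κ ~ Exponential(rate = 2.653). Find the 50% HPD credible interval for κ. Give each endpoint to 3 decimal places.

The exponential density is strictly decreasing on [0, ∞), so the HPD interval is anchored at 0: [0, q] with P(κ ≤ q) = 0.50.
q = −ln(1 − 0.50) / 2.653 = 0.6931 / 2.653 = 0.261.

[0.000, 0.261]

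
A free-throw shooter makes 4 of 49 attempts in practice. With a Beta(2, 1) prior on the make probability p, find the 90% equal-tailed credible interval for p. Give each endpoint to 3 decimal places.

Posterior: Beta(2+4, 1+45) = Beta(6, 46).
Equal-tailed 90% interval: the 0.05 and 0.95 quantiles of Beta(6, 46).
Posterior mean ≈ 0.115, SD ≈ 0.044; a Normal approximation gives roughly [0.043, 0.188].
Exact: F⁻¹(0.05) = 0.052; F⁻¹(0.95) = 0.195.

[0.052, 0.195]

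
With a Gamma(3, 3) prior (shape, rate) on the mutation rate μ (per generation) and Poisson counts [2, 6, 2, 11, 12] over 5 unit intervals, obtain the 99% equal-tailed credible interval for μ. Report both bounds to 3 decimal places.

[2.803, 6.665]

Posterior: Gamma(3+33, 3+5) = Gamma(36, 8) (shape, rate).
Equal-tailed 99% interval: Gamma(36, 8) quantiles at 0.005 and 0.995.
Posterior mean ≈ 4.500, SD ≈ 0.750; a Normal approximation gives roughly [2.568, 6.432].
Exact: lower = 2.803; upper = 6.665.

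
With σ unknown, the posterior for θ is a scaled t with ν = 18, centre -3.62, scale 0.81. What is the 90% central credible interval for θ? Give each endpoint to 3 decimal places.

The t_18 distribution is symmetric; the 90% interval is -3.62 ± t·0.81 with t_{0.95,18} = 1.734.
Half-width: 1.734 × 0.81 = 1.405.
-3.62 − 1.405 = -5.025; -3.62 + 1.405 = -2.215.

[-5.025, -2.215]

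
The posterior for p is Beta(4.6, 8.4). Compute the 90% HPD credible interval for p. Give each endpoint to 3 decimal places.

[0.142, 0.559]

The posterior is unimodal and skewed, so the HPD interval has equal density at both endpoints and is the shortest 90% interval.
Solving f(0.142) = f(0.559) with F(0.559) − F(0.142) = 0.90 gives [0.142, 0.559].
For comparison, the equal-tailed interval is [0.157, 0.577]; the HPD is narrower and shifted toward the mode.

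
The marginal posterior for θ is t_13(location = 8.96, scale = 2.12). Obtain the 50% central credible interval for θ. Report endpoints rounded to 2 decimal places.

The t_13 distribution is symmetric; the 50% interval is 8.96 ± t·2.12 with t_{0.75,13} = 0.694.
Half-width: 0.694 × 2.12 = 1.47.
8.96 − 1.47 = 7.49; 8.96 + 1.47 = 10.43.

[7.49, 10.43]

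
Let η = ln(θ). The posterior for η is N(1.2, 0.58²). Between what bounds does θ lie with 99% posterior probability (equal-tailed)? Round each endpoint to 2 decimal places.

On the log scale the 99% interval is 1.2 ± 2.576 × 0.58 = [-0.2940, 2.6940].
Exponentiate: [e^-0.2940, e^2.6940] = [0.75, 14.79].

[0.75, 14.79]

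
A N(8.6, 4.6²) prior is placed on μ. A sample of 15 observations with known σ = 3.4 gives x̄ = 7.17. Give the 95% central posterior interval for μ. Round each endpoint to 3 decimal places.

[5.530, 8.910]

Posterior precision = 1/4.6² + 15/3.4² = 0.0473 + 1.2976 = 1.3448, so posterior SD = 0.8623.
Posterior mean = (8.6/4.6² + 15·7.17/3.4²) / 1.3448 = 7.2203.
Interval: 7.2203 ± 1.960 × 0.8623 → [5.530, 8.910].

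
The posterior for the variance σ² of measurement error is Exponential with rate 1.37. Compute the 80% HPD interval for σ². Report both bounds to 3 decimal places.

[0.000, 1.175]

The exponential density is strictly decreasing on [0, ∞), so the HPD interval is anchored at 0: [0, q] with P(σ² ≤ q) = 0.80.
q = −ln(1 − 0.80) / 1.37 = 1.6094 / 1.37 = 1.175.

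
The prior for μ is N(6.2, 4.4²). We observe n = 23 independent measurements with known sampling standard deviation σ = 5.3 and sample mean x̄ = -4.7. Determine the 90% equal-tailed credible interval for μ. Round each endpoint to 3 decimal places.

[-5.816, -2.290]

Posterior precision = 1/4.4² + 23/5.3² = 0.0517 + 0.8188 = 0.8704, so posterior SD = 1.0718.
Posterior mean = (6.2/4.4² + 23·-4.7/5.3²) / 0.8704 = -4.0532.
Interval: -4.0532 ± 1.645 × 1.0718 → [-5.816, -2.290].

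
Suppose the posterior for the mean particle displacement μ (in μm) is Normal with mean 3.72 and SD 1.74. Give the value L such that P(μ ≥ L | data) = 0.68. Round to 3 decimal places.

2.906

Need L with P(μ ≥ L) = 0.68: L = 3.72 − z_{0.32}·1.74.
z = 0.468; L = 3.72 − 0.468 × 1.74 = 2.906.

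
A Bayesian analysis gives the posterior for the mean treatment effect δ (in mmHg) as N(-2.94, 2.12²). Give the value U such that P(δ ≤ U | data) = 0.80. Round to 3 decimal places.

-1.156

Need U with P(δ ≤ U) = 0.80: U = -2.94 + z_{0.2}·2.12.
z = 0.842; U = -2.94 + 0.842 × 2.12 = -1.156.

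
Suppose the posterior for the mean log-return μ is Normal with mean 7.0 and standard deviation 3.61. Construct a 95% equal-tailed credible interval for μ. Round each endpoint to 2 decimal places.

[-0.08, 14.08]

The posterior is symmetric, so the 95% equal-tailed interval is μ = 7.0 ± z·3.61 with z = 1.960.
Half-width: 1.960 × 3.61 = 7.08.
7.0 − 7.08 = -0.08; 7.0 + 7.08 = 14.08.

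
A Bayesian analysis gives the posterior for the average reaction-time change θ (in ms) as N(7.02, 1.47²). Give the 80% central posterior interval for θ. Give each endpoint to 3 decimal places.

[5.136, 8.904]

The posterior is symmetric, so the 80% equal-tailed interval is θ = 7.02 ± z·1.47 with z = 1.282.
Half-width: 1.282 × 1.47 = 1.884.
7.02 − 1.884 = 5.136; 7.02 + 1.884 = 8.904.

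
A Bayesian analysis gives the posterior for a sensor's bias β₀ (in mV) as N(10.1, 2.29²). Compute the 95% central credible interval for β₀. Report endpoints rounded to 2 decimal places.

[5.61, 14.59]

The posterior is symmetric, so the 95% equal-tailed interval is β₀ = 10.1 ± z·2.29 with z = 1.960.
Half-width: 1.960 × 2.29 = 4.49.
10.1 − 4.49 = 5.61; 10.1 + 4.49 = 14.59.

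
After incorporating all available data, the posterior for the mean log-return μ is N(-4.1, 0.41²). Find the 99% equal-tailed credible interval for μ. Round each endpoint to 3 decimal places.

[-5.156, -3.044]

The posterior is symmetric, so the 99% equal-tailed interval is μ = -4.1 ± z·0.41 with z = 2.576.
Half-width: 2.576 × 0.41 = 1.056.
-4.1 − 1.056 = -5.156; -4.1 + 1.056 = -3.044.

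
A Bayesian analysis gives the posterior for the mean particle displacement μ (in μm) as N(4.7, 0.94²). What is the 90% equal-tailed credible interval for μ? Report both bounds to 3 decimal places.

[3.154, 6.246]

The posterior is symmetric, so the 90% equal-tailed interval is μ = 4.7 ± z·0.94 with z = 1.645.
Half-width: 1.645 × 0.94 = 1.546.
4.7 − 1.546 = 3.154; 4.7 + 1.546 = 6.246.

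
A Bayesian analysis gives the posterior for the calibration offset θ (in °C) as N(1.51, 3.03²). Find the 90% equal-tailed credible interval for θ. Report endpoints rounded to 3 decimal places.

The posterior is symmetric, so the 90% equal-tailed interval is θ = 1.51 ± z·3.03 with z = 1.645.
Half-width: 1.645 × 3.03 = 4.984.
1.51 − 4.984 = -3.474; 1.51 + 4.984 = 6.494.

[-3.474, 6.494]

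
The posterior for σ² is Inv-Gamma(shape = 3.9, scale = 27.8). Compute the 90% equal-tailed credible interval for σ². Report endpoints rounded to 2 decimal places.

[3.65, 21.24]

Inverse-Gamma(3.9, 27.8) quantiles: F⁻¹(0.05) and F⁻¹(0.95).
Equivalently, 1/σ² ~ Gamma(3.9, rate = 27.8); invert its 0.95 and 0.05 quantiles.
Posterior mean ≈ 9.59, SD ≈ 6.95; a Normal approximation gives roughly [-1.85, 21.03].
Exact: lower = 3.65; upper = 21.24.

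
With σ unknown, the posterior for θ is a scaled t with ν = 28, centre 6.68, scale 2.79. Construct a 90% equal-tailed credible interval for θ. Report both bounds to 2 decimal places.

The t_28 distribution is symmetric; the 90% interval is 6.68 ± t·2.79 with t_{0.95,28} = 1.701.
Half-width: 1.701 × 2.79 = 4.75.
6.68 − 4.75 = 1.93; 6.68 + 4.75 = 11.43.

[1.93, 11.43]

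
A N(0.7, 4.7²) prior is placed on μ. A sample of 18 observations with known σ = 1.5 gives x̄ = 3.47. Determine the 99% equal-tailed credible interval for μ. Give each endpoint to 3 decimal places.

Posterior precision = 1/4.7² + 18/1.5² = 0.0453 + 8.0000 = 8.0453, so posterior SD = 0.3526.
Posterior mean = (0.7/4.7² + 18·3.47/1.5²) / 8.0453 = 3.4544.
Interval: 3.4544 ± 2.576 × 0.3526 → [2.546, 4.363].

[2.546, 4.363]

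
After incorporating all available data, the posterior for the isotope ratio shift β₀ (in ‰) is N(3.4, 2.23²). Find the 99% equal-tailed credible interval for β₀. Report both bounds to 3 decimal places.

The posterior is symmetric, so the 99% equal-tailed interval is β₀ = 3.4 ± z·2.23 with z = 2.576.
Half-width: 2.576 × 2.23 = 5.744.
3.4 − 5.744 = -2.344; 3.4 + 5.744 = 9.144.

[-2.344, 9.144]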